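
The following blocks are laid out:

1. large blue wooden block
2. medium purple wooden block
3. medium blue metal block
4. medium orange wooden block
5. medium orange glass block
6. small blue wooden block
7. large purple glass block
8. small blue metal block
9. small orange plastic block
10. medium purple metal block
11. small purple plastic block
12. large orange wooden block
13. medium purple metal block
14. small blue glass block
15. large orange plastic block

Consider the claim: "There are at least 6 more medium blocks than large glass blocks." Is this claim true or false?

False

medium blocks: 6.
large glass blocks: 1.
The claim requires 6 − 1 = 5 ≥ 6, which does not hold.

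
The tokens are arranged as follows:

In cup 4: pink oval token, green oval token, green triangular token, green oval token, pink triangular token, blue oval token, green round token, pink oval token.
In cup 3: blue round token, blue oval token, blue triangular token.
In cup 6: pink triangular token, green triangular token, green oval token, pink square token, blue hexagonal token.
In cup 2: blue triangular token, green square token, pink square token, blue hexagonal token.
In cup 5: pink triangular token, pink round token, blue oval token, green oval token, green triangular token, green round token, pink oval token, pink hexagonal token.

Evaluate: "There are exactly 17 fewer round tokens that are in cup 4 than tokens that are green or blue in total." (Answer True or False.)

round tokens in cup 4: 1.
tokens that are green or blue: 18.
The claim requires 18 − 1 (= 17) to equal 17, which holds.

True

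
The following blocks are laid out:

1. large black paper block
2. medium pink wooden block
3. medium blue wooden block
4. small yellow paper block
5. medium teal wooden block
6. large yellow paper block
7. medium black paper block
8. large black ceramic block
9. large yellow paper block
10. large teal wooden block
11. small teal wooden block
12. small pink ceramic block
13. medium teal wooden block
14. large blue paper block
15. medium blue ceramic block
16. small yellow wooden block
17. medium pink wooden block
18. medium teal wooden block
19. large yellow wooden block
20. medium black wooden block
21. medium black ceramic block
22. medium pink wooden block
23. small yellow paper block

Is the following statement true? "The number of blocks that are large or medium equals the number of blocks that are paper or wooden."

There are 18 blocks that are large or medium.
There are 19 blocks that are paper or wooden.
The claim requires 18 = 19, which does not hold.

False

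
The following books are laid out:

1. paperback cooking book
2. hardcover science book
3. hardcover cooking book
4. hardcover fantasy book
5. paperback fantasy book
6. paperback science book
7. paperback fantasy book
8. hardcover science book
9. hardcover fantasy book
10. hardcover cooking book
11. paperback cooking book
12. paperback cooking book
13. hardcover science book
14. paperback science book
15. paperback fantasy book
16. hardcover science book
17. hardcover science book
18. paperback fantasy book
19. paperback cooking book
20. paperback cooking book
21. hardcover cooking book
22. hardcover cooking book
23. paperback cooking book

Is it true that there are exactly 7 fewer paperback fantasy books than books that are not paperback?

There are 4 paperback fantasy books.
There are 11 books that are not paperback.
The claim requires 11 − 4 (= 7) to equal 7, which holds.

True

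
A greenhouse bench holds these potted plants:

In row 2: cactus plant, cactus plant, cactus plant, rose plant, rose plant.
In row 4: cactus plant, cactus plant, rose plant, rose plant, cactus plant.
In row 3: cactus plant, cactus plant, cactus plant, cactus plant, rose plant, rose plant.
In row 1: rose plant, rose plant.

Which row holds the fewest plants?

Counts by row: row 3→6, row 4→5, row 2→5, row 1→2.
The minimum is 2, held uniquely by row 1.

row 1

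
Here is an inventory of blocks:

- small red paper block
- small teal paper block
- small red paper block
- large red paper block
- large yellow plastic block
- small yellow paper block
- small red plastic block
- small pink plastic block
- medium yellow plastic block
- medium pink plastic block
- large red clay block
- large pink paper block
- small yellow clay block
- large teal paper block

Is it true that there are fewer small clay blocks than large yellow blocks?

False

small clay blocks: 1.
large yellow blocks: 1.
The claim requires 1 < 1, which does not hold.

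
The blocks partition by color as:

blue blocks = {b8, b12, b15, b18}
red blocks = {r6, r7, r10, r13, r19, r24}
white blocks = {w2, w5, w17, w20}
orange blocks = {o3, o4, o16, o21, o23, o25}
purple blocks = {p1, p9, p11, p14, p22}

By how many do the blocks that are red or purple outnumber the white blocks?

7

blocks that are red or purple: 11.
white blocks: 4.
11 − 4 = 7.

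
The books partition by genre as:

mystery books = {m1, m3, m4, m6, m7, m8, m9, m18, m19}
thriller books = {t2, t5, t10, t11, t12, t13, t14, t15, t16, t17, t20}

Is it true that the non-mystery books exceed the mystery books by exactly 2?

|non-mystery books| = 11.
|mystery books| = 9.
The claim requires 11 − 9 (= 2) to equal 2, which holds.

True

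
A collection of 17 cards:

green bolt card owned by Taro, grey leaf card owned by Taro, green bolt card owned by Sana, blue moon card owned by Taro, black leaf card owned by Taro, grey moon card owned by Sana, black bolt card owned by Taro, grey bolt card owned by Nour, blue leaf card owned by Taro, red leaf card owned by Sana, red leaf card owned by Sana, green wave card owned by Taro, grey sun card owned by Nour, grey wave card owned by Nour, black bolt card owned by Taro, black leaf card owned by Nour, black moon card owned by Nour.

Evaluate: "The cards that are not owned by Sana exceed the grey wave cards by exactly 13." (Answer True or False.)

cards that are not owned by Sana: 13.
grey wave cards: 1.
The claim requires 13 − 1 (= 12) to equal 13, which does not hold.

False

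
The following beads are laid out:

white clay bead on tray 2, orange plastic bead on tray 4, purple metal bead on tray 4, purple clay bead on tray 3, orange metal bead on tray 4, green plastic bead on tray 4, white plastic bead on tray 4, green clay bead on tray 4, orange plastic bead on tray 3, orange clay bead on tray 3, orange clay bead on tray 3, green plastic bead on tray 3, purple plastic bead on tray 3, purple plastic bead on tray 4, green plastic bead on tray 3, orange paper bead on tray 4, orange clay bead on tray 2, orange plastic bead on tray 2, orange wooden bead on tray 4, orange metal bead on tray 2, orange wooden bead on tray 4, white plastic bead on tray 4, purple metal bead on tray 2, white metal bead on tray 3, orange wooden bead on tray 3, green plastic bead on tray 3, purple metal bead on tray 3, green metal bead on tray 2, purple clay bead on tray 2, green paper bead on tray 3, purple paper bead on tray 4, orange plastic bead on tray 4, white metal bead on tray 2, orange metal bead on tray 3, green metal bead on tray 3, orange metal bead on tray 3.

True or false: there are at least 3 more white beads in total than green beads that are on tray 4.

|white beads| = 5.
|green beads on tray 4| = 2.
The claim requires 5 − 2 = 3 ≥ 3, which holds.

True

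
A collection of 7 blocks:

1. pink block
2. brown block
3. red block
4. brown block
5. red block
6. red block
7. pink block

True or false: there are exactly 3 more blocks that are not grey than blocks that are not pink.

blocks that are not grey: 7.
blocks that are not pink: 5.
The claim requires 7 − 5 (= 2) to equal 3, which does not hold.

False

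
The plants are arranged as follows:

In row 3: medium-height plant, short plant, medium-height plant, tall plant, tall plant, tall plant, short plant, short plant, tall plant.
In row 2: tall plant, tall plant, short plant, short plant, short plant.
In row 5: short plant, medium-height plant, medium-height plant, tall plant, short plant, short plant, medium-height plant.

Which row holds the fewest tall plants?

row 5

Counts by row (restricted to tall plants): row 3→4, row 2→2, row 5→1.
The minimum is 1, held uniquely by row 5.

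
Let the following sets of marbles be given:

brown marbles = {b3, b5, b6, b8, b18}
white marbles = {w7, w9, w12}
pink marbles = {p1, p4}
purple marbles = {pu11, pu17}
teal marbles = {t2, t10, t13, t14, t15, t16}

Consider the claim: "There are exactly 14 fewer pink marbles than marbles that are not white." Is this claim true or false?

pink marbles: 2.
marbles that are not white: 15.
The claim requires 15 − 2 (= 13) to equal 14, which does not hold.

False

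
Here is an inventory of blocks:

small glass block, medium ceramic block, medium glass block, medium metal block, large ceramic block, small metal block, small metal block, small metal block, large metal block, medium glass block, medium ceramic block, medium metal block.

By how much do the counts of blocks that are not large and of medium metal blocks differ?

blocks that are not large: 10. medium metal blocks: 2.
|10 − 2| = 10 − 2 = 8.

8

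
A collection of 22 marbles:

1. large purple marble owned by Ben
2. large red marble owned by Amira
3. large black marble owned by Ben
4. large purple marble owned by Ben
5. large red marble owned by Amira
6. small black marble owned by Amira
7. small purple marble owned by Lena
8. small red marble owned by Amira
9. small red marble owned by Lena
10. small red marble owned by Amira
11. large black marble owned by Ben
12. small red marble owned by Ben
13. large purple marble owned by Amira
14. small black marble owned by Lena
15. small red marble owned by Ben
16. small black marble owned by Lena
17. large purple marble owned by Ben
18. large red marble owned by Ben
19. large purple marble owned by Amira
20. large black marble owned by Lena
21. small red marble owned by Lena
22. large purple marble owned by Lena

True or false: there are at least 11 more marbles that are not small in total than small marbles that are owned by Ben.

False

There are 12 marbles that are not small.
Count of small marbles owned by Ben: 2.
The claim requires 12 − 2 = 10 ≥ 11, which does not hold.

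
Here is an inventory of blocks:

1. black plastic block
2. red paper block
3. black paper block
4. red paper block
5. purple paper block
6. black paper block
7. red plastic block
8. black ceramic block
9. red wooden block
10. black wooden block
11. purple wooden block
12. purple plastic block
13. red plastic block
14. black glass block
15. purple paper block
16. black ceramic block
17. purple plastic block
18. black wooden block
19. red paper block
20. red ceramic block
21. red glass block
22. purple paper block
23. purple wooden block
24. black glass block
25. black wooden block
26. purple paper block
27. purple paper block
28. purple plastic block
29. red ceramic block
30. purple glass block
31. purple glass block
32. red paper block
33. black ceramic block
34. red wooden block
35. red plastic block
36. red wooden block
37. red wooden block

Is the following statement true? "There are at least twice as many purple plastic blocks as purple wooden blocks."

purple plastic blocks: 3.
purple wooden blocks: 2.
The claim requires 3 ≥ 2 × 2 = 4, which does not hold.

False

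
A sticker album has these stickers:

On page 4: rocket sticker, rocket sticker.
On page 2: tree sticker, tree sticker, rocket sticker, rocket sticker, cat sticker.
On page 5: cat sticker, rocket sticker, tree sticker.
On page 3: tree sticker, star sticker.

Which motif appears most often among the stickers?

Counts by motif: rocket 5, tree 4, cat 2, star 1.
The maximum is 5, held uniquely by rocket.

rocket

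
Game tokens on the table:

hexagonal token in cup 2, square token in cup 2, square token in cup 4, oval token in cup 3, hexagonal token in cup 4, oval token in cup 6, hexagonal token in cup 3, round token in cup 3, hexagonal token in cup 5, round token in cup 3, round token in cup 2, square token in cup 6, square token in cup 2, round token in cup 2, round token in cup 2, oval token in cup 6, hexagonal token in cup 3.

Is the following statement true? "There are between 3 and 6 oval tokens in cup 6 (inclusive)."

False

|oval tokens in cup 6| = 2.
The claim requires 3 ≤ 2 ≤ 6, which does not hold.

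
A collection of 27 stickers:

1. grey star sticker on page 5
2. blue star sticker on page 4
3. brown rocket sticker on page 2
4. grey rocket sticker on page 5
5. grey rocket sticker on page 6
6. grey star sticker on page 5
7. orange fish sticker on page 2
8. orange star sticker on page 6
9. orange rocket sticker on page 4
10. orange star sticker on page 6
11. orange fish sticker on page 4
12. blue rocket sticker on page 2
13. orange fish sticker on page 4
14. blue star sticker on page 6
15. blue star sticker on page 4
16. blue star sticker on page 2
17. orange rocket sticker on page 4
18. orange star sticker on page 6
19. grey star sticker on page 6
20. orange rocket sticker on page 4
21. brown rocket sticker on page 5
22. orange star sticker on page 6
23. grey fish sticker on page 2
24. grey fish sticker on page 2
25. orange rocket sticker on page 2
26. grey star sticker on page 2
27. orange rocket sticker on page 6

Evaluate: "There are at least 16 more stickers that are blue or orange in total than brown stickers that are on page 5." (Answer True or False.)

There are 17 stickers that are blue or orange.
There is 1 brown sticker on page 5.
The claim requires 17 − 1 = 16 ≥ 16, which holds.

True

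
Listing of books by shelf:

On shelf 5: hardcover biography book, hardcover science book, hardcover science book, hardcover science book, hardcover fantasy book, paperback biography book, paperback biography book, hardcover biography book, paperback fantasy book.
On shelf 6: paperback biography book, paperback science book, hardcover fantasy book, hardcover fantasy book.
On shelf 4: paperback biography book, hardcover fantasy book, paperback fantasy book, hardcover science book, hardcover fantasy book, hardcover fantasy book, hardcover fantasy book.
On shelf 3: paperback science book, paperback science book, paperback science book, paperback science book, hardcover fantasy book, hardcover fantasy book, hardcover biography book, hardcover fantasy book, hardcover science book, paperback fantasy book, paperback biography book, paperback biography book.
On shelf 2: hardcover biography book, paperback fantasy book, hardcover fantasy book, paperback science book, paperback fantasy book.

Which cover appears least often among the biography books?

hardcover

Counts by cover (restricted to biography books): paperback 6, hardcover 4.
The minimum is 4, held uniquely by hardcover.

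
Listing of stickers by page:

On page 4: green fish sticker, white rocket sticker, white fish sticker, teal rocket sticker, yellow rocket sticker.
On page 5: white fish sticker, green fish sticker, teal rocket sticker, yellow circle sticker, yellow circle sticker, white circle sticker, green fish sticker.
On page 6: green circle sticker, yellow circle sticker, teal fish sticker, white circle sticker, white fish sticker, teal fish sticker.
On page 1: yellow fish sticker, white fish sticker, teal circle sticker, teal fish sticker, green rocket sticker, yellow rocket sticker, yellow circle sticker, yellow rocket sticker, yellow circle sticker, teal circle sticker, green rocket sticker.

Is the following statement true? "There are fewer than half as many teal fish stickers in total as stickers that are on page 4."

There are 3 teal fish stickers.
There are 5 stickers on page 4.
The claim requires 2 × 3 = 6 < 5, which does not hold.

False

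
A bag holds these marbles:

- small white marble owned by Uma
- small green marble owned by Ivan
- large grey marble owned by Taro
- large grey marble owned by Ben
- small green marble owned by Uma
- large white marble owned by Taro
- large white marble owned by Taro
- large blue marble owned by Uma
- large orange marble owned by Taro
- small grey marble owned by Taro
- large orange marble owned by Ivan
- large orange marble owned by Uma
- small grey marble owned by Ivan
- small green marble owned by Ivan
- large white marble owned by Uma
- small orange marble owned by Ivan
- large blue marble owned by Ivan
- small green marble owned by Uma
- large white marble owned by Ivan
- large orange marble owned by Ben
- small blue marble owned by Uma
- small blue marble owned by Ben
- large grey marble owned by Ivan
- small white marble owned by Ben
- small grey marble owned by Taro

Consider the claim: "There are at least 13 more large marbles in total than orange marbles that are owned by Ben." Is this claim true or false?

large marbles: 13.
orange marbles owned by Ben: 1.
The claim requires 13 − 1 = 12 ≥ 13, which does not hold.

False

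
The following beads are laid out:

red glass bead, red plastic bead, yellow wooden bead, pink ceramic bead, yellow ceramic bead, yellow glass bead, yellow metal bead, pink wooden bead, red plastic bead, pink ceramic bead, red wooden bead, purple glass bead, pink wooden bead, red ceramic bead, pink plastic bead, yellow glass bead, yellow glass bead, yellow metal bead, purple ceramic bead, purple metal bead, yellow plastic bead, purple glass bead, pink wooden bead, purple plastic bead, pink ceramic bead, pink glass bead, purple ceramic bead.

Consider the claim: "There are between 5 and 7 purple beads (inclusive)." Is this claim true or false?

True

There are 6 purple beads.
The claim requires 5 ≤ 6 ≤ 7, which holds.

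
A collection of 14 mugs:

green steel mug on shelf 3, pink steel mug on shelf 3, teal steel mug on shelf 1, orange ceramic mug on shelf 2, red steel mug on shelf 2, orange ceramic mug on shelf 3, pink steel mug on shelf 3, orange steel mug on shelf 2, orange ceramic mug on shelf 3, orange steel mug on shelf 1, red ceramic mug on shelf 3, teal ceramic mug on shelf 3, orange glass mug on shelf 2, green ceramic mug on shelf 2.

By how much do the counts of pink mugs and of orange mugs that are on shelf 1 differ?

pink mugs: 2. orange mugs on shelf 1: 1.
|2 − 1| = 2 − 1 = 1.

1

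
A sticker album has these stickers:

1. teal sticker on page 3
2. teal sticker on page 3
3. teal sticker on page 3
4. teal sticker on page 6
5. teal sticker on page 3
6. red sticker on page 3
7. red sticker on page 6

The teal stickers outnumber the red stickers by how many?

teal stickers: 5.
red stickers: 2.
5 − 2 = 3.

3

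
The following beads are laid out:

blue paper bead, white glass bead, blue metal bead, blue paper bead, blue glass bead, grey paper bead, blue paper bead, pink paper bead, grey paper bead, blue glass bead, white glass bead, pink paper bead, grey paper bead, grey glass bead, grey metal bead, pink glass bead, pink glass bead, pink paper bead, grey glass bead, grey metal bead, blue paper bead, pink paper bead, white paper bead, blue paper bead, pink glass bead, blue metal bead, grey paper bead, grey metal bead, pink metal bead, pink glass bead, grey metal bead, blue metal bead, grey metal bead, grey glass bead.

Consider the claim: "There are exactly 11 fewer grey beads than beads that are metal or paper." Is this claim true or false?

There are 12 grey beads.
There are 23 beads that are metal or paper.
The claim requires 23 − 12 (= 11) to equal 11, which holds.

True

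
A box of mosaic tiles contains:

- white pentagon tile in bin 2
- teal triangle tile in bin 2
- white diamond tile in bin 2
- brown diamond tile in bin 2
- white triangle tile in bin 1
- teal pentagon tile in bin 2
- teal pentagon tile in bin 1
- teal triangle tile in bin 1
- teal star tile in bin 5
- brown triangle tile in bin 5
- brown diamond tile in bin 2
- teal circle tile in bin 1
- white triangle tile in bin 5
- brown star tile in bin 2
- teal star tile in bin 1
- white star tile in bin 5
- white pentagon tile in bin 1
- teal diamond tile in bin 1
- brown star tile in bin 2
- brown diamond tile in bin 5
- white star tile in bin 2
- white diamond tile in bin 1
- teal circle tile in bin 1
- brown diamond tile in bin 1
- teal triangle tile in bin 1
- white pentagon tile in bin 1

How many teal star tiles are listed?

2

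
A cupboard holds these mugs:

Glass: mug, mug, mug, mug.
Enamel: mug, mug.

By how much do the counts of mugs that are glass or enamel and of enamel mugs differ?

mugs that are glass or enamel: 6. enamel mugs: 2.
|6 − 2| = 6 − 2 = 4.

4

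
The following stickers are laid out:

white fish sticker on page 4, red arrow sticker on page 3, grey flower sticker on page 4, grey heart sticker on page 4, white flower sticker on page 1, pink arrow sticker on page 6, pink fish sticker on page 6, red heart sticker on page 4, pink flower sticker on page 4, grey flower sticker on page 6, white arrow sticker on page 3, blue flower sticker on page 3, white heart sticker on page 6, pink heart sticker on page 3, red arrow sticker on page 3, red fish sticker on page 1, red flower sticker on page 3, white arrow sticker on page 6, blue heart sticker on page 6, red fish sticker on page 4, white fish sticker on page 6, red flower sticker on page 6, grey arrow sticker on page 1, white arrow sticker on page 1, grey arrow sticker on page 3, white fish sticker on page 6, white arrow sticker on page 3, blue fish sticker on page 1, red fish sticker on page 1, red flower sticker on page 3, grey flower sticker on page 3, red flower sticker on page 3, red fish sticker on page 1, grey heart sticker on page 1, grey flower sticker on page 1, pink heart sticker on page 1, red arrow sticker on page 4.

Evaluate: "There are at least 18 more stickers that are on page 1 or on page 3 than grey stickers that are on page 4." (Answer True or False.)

True

stickers on page 1 or on page 3: 21.
grey stickers on page 4: 2.
The claim requires 21 − 2 = 19 ≥ 18, which holds.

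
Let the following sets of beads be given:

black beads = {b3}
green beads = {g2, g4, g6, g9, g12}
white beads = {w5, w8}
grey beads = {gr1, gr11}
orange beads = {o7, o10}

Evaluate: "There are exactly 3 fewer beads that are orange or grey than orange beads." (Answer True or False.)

There are 4 beads that are orange or grey.
There are 2 orange beads.
The claim requires 2 − 4 (= -2) to equal 3, which does not hold.

False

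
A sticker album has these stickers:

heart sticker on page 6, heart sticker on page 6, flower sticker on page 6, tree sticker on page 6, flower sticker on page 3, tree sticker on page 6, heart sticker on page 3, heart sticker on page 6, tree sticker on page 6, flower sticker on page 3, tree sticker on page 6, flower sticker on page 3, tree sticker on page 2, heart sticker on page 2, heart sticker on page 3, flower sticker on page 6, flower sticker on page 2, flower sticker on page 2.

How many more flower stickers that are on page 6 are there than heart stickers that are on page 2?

1

flower stickers on page 6: 2.
heart stickers on page 2: 1.
2 − 1 = 1.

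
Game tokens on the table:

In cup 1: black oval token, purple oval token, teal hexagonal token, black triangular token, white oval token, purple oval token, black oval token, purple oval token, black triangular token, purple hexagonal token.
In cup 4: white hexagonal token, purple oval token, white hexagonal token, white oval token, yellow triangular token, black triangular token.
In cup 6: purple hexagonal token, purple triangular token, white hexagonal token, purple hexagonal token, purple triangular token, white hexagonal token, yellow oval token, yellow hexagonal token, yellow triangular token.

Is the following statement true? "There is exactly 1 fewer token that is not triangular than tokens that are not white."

There are 18 tokens that are not triangular.
There are 19 tokens that are not white.
The claim requires 19 − 18 (= 1) to equal 1, which holds.

True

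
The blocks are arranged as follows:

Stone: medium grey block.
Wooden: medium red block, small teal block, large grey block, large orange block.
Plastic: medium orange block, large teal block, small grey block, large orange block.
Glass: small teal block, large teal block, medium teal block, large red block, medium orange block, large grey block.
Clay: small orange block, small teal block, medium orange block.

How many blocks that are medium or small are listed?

medium: 6; small: 5; together 6 + 5 = 11.

11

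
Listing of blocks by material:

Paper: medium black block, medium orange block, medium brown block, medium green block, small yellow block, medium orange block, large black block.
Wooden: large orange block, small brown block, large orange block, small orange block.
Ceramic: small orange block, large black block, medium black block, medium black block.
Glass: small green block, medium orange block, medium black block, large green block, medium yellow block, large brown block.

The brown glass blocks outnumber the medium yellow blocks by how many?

brown glass blocks: 1.
medium yellow blocks: 1.
1 − 1 = 0.

0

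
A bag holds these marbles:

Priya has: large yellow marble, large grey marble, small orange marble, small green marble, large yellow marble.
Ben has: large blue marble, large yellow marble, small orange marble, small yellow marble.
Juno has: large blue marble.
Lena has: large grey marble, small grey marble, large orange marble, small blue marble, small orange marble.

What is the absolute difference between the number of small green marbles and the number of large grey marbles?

1

small green marbles: 1. large grey marbles: 2.
|1 − 2| = 2 − 1 = 1.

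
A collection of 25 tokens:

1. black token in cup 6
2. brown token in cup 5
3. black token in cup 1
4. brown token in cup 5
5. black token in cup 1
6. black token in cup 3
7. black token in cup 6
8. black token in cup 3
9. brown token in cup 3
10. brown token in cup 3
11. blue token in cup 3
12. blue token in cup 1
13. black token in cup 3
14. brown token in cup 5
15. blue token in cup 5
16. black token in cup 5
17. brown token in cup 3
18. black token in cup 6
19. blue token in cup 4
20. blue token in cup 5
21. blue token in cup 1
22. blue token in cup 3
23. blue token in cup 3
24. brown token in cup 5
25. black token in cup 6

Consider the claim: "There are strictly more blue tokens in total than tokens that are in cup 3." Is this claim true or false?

|blue tokens| = 8.
|tokens in cup 3| = 9.
The claim requires 8 > 9, which does not hold.

False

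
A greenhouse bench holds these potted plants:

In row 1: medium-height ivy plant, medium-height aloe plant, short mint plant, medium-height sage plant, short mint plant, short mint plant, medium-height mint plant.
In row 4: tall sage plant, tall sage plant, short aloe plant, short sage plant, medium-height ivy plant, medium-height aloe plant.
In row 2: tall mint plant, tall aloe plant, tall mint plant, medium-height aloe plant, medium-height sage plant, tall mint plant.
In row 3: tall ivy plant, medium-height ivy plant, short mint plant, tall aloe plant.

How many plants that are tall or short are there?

14

short: 6; tall: 8; together 6 + 8 = 14.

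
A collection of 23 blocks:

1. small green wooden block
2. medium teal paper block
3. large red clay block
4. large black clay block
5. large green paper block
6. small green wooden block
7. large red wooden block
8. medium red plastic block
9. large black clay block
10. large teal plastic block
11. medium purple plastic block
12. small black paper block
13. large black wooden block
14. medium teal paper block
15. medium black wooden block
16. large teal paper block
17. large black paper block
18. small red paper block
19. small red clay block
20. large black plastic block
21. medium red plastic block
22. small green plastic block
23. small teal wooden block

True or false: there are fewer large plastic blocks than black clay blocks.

|large plastic blocks| = 2.
|black clay blocks| = 2.
The claim requires 2 < 2, which does not hold.

False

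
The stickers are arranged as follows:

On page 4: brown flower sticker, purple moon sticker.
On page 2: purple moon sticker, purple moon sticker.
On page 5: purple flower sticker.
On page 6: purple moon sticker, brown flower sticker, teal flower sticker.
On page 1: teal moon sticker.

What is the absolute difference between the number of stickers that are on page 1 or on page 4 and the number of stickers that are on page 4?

1

stickers on page 1 or on page 4: 3. stickers on page 4: 2.
|3 − 2| = 3 − 2 = 1.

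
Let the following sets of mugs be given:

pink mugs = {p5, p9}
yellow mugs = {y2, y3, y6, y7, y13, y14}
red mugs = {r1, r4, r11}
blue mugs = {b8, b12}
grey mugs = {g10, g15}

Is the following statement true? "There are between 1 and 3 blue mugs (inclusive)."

True

blue mugs: 2.
The claim requires 1 ≤ 2 ≤ 3, which holds.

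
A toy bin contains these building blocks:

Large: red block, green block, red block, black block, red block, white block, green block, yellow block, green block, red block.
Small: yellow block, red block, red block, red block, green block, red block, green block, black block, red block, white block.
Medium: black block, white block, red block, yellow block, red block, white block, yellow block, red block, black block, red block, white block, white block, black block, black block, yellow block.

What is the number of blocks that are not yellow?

Total blocks: 35; with the excluded value: 5; remaining 35 − 5 = 30.

30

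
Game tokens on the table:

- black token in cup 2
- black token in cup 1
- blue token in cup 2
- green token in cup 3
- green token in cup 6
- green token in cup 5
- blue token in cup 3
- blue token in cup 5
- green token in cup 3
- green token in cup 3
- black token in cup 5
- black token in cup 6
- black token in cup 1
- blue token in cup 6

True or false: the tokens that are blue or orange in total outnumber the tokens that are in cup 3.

tokens that are blue or orange: 4.
tokens in cup 3: 4.
The claim requires 4 > 4, which does not hold.

False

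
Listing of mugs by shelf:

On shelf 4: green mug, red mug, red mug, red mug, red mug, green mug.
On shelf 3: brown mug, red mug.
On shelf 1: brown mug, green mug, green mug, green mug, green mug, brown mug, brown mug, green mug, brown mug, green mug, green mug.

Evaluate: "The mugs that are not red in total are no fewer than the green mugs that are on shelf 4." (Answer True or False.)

True

|mugs that are not red| = 14.
|green mugs on shelf 4| = 2.
The claim requires 14 ≥ 2, which holds.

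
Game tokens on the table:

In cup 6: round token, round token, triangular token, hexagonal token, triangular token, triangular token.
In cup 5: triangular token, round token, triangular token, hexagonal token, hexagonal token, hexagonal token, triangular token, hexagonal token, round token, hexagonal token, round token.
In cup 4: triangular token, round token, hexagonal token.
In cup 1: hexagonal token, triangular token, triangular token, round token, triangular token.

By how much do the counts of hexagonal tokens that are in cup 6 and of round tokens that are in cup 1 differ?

0

hexagonal tokens in cup 6: 1. round tokens in cup 1: 1.
|1 − 1| = 1 − 1 = 0.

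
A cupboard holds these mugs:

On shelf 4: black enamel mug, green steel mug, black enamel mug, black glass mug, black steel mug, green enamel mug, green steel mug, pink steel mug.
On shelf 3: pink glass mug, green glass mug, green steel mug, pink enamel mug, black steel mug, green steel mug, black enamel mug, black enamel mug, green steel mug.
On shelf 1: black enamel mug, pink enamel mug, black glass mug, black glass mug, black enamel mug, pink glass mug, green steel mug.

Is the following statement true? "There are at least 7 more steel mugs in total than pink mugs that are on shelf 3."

steel mugs: 9.
pink mugs on shelf 3: 2.
The claim requires 9 − 2 = 7 ≥ 7, which holds.

True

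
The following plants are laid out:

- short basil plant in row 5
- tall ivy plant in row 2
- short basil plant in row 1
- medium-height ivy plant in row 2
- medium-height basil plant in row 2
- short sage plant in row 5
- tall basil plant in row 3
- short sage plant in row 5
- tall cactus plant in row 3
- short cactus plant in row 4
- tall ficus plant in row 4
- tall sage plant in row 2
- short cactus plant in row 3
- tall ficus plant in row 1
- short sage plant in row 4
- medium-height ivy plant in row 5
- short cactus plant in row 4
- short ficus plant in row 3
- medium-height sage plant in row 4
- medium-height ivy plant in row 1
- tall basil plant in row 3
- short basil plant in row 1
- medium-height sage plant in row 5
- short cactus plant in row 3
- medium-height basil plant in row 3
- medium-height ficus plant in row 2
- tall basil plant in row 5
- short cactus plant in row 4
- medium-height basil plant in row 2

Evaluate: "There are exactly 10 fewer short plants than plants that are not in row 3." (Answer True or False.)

True

|short plants| = 12.
|plants that are not in row 3| = 22.
The claim requires 22 − 12 (= 10) to equal 10, which holds.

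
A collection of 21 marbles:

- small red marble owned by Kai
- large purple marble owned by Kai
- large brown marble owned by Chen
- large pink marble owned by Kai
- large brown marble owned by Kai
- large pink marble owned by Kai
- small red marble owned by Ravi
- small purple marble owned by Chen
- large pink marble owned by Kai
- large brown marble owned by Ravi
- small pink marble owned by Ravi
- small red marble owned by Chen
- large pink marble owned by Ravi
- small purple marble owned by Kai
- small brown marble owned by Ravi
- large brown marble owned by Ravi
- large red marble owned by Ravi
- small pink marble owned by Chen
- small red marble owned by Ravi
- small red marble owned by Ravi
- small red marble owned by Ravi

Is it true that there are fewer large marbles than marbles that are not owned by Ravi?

|large marbles| = 10.
|marbles that are not owned by Ravi| = 11.
The claim requires 10 < 11, which holds.

True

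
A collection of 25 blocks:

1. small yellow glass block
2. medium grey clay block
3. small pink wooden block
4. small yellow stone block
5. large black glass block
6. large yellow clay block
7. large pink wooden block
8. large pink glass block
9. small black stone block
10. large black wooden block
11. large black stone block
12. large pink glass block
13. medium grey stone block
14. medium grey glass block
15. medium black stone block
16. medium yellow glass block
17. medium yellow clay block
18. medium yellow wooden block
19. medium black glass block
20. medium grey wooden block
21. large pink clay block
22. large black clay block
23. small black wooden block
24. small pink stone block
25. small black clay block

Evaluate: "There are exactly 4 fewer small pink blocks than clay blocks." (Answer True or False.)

True

small pink blocks: 2.
clay blocks: 6.
The claim requires 6 − 2 (= 4) to equal 4, which holds.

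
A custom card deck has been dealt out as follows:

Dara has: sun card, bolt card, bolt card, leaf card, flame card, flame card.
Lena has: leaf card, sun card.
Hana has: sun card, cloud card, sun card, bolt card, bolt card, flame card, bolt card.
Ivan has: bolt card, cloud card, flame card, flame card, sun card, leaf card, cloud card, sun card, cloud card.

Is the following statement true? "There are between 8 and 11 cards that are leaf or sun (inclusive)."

True

There are 9 cards that are leaf or sun.
The claim requires 8 ≤ 9 ≤ 11, which holds.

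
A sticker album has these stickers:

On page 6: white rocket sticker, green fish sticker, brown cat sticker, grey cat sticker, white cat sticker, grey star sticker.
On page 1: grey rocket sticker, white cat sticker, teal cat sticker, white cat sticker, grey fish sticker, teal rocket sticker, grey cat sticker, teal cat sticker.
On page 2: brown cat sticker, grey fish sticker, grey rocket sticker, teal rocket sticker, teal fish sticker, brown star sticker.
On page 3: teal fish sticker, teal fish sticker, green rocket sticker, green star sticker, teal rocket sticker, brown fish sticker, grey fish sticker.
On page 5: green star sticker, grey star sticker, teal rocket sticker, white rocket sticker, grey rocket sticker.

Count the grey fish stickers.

3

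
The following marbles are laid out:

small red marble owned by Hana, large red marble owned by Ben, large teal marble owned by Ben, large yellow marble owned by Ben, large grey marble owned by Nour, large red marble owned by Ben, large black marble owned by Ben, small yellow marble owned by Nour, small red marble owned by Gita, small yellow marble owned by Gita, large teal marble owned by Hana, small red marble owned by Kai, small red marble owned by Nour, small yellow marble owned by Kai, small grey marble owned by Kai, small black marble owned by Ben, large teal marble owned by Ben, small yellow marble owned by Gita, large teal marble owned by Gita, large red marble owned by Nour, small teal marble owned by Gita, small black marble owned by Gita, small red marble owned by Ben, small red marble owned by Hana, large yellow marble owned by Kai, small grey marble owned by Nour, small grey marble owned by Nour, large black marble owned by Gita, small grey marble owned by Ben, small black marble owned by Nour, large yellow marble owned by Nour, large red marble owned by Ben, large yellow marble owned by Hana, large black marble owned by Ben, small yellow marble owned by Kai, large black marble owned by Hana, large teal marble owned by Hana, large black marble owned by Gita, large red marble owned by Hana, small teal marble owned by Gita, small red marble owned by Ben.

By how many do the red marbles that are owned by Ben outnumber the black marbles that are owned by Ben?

2

red marbles owned by Ben: 5.
black marbles owned by Ben: 3.
5 − 3 = 2.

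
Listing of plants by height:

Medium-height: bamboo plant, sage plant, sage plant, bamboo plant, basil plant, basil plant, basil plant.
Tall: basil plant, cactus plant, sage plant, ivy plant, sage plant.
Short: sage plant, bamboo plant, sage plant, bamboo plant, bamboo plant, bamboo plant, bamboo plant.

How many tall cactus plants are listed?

1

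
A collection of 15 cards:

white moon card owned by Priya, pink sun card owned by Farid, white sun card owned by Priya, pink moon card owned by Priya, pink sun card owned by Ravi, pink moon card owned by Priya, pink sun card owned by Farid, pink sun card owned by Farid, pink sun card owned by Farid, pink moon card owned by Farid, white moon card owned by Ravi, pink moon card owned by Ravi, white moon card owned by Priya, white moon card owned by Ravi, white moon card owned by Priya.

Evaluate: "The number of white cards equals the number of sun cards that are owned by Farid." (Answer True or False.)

False

|white cards| = 6.
|sun cards owned by Farid| = 4.
The claim requires 6 = 4, which does not hold.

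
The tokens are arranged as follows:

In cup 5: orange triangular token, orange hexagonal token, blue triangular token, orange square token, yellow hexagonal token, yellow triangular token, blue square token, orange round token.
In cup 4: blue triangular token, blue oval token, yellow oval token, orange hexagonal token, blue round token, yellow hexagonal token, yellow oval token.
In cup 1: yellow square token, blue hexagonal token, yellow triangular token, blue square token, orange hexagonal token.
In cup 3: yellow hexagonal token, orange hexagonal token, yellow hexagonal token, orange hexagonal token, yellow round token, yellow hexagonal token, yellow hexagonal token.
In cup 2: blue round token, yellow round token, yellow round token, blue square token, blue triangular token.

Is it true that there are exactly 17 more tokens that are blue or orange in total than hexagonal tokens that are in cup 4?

False

There are 18 tokens that are blue or orange.
There are 2 hexagonal tokens in cup 4.
The claim requires 18 − 2 (= 16) to equal 17, which does not hold.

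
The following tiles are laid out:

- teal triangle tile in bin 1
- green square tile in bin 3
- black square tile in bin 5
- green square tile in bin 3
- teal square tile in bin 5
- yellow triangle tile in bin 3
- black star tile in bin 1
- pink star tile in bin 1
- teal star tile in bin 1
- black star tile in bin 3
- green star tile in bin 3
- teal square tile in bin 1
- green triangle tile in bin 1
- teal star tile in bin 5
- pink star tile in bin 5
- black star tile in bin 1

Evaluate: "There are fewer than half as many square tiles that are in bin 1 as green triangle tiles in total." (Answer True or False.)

square tiles in bin 1: 1.
green triangle tiles: 1.
The claim requires 2 × 1 = 2 < 1, which does not hold.

False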